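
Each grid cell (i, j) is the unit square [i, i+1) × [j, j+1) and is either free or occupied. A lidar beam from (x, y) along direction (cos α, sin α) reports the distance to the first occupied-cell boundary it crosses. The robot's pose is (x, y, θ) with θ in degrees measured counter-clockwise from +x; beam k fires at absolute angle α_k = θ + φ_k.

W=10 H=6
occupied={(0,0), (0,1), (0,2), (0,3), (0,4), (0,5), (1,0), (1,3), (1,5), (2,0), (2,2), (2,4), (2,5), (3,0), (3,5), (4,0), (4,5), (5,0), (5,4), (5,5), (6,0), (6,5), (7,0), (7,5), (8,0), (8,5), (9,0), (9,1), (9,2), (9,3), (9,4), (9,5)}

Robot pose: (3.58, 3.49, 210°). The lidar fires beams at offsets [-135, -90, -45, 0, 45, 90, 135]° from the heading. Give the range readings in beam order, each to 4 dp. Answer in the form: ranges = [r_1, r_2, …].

beam 1: φ=-135°, α=75°
  direction (0.2588, 0.9659); cell (3,3); t to first gridline: x 1.6228, y 0.5280 (then +3.8637 / +1.0353)
    (3,4) via y @ 0.5280
    (3,5) via y @ 1.5633  # hit
  → r_1 = 1.5633
beam 2: φ=-90°, α=120°
  direction (-0.5000, 0.8660); cell (3,3); t to first gridline: x 1.1600, y 0.5889 (then +2.0000 / +1.1547)
    (3,4) via y @ 0.5889
    (2,4) via x @ 1.1600  # hit
  → r_2 = 1.1600
beam 3: φ=-45°, α=165°
  direction (-0.9659, 0.2588); cell (3,3); t to first gridline: x 0.6005, y 1.9705 (then +1.0353 / +3.8637)
    (2,3) via x @ 0.6005
    (1,3) via x @ 1.6357  # hit
  → r_3 = 1.6357
beam 4: φ=0°, α=210°
  direction (-0.8660, -0.5000); cell (3,3); t to first gridline: x 0.6697, y 0.9800 (then +1.1547 / +2.0000)
    (2,3) via x @ 0.6697
    (2,2) via y @ 0.9800  # hit
  → r_4 = 0.9800
beam 5: φ=45°, α=255°
  direction (-0.2588, -0.9659); cell (3,3); t to first gridline: x 2.2409, y 0.5073 (then +3.8637 / +1.0353)
    (3,2) via y @ 0.5073
    (3,1) via y @ 1.5426
    (2,1) via x @ 2.2409
    (2,0) via y @ 2.5778  # hit
  → r_5 = 2.5778
beam 6: φ=90°, α=300°
  direction (0.5000, -0.8660); cell (3,3); t to first gridline: x 0.8400, y 0.5658 (then +2.0000 / +1.1547)
    (3,2) via y @ 0.5658
    (4,2) via x @ 0.8400
    (4,1) via y @ 1.7205
    (5,1) via x @ 2.8400
    (5,0) via y @ 2.8752  # hit
  → r_6 = 2.8752
beam 7: φ=135°, α=345°
  direction (0.9659, -0.2588); cell (3,3); t to first gridline: x 0.4348, y 1.8932 (then +1.0353 / +3.8637)
    (4,3) via x @ 0.4348
    (5,3) via x @ 1.4701
    (5,2) via y @ 1.8932
    (6,2) via x @ 2.5054
    (7,2) via x @ 3.5406
    (8,2) via x @ 4.5759
    (9,2) via x @ 5.6112  # hit
  → r_7 = 5.6112

ranges = [1.5633, 1.1600, 1.6357, 0.9800, 2.5778, 2.8752, 5.6112]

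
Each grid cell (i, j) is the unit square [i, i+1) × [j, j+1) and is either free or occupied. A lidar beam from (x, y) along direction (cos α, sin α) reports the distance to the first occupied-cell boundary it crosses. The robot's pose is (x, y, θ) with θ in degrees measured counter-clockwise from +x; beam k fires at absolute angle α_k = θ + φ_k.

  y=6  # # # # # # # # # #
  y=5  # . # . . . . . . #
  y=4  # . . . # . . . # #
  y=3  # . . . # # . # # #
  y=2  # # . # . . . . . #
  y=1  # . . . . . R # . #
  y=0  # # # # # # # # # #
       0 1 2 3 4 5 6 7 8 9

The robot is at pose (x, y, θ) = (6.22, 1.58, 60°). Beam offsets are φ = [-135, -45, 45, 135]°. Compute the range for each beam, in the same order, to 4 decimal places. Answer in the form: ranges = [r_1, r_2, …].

ranges = [0.6005, 0.8075, 1.4701, 2.2409]

beam 1: φ=-135°, α=285°
  d=(0.2588,-0.9659)  start (6,1)  tX=3.0137 tY=0.6005  stride 1/|dx|=3.8637 1/|dy|=1.0353
    cross y-line → (6,0), t=0.6005 (wall)
  → r_1 = 0.6005
beam 2: φ=-45°, α=15°
  d=(0.9659,0.2588)  start (6,1)  tX=0.8075 tY=1.6228  stride 1/|dx|=1.0353 1/|dy|=3.8637
    cross x-line → (7,1), t=0.8075 (wall)
  → r_2 = 0.8075
beam 3: φ=45°, α=105°
  d=(-0.2588,0.9659)  start (6,1)  tX=0.8500 tY=0.4348  stride 1/|dx|=3.8637 1/|dy|=1.0353
    cross y-line → (6,2), t=0.4348
    cross x-line → (5,2), t=0.8500
    cross y-line → (5,3), t=1.4701 (wall)
  → r_3 = 1.4701
beam 4: φ=135°, α=195°
  d=(-0.9659,-0.2588)  start (6,1)  tX=0.2278 tY=2.2409  stride 1/|dx|=1.0353 1/|dy|=3.8637
    cross x-line → (5,1), t=0.2278
    cross x-line → (4,1), t=1.2630
    cross y-line → (4,0), t=2.2409 (wall)
  → r_4 = 2.2409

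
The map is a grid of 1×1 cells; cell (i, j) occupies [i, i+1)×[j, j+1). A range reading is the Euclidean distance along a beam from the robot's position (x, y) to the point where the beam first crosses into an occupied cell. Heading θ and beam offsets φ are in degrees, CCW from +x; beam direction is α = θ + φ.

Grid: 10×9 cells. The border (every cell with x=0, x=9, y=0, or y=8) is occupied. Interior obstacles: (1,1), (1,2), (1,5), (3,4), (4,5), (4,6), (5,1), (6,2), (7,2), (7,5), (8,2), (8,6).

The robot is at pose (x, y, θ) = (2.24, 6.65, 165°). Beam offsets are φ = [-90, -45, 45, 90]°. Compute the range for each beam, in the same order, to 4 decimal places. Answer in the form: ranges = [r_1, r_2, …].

ranges = [1.3976, 1.5588, 1.3000, 0.9273]

beam 1: φ=-90°, α=75°
  cosα=0.2588 sinα=0.9659 | (2,6) | tMaxX 2.9364 tMaxY 0.3623 | tΔX 3.8637 tΔY 1.0353
    t=0.3623 [y] (2,7)
    t=1.3976 [y] (2,8) — stop
  → r_1 = 1.3976
beam 2: φ=-45°, α=120°
  cosα=-0.5000 sinα=0.8660 | (2,6) | tMaxX 0.4800 tMaxY 0.4041 | tΔX 2.0000 tΔY 1.1547
    t=0.4041 [y] (2,7)
    t=0.4800 [x] (1,7)
    t=1.5588 [y] (1,8) — stop
  → r_2 = 1.5588
beam 3: φ=45°, α=210°
  cosα=-0.8660 sinα=-0.5000 | (2,6) | tMaxX 0.2771 tMaxY 1.3000 | tΔX 1.1547 tΔY 2.0000
    t=0.2771 [x] (1,6)
    t=1.3000 [y] (1,5) — stop
  → r_3 = 1.3000
beam 4: φ=90°, α=255°
  cosα=-0.2588 sinα=-0.9659 | (2,6) | tMaxX 0.9273 tMaxY 0.6729 | tΔX 3.8637 tΔY 1.0353
    t=0.6729 [y] (2,5)
    t=0.9273 [x] (1,5) — stop
  → r_4 = 0.9273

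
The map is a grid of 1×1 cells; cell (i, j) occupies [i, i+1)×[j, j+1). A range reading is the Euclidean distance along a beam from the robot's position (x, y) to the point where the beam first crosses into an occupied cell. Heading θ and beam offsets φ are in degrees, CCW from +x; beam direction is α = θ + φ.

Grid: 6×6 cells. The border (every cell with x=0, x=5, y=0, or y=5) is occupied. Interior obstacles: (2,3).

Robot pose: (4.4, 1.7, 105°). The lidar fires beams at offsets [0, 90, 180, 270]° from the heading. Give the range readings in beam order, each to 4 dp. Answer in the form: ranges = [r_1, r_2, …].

beam 1: φ=0°, α=105°
  dir = (cos 105°, sin 105°) = (-0.2588, 0.9659); from cell (4,1)
  next x-line at t=1.5455, next y-line at t=0.3106; Δt_x=3.8637, Δt_y=1.0353
    y: enter (4,2) at t=0.3106
    y: enter (4,3) at t=1.3459
    x: enter (3,3) at t=1.5455
    y: enter (3,4) at t=2.3811
    y: enter (3,5) at t=3.4164 ← occupied
  → r_1 = 3.4164
beam 2: φ=90°, α=195°
  dir = (cos 195°, sin 195°) = (-0.9659, -0.2588); from cell (4,1)
  next x-line at t=0.4141, next y-line at t=2.7046; Δt_x=1.0353, Δt_y=3.8637
    x: enter (3,1) at t=0.4141
    x: enter (2,1) at t=1.4494
    x: enter (1,1) at t=2.4847
    y: enter (1,0) at t=2.7046 ← occupied
  → r_2 = 2.7046
beam 3: φ=180°, α=285°
  dir = (cos 285°, sin 285°) = (0.2588, -0.9659); from cell (4,1)
  next x-line at t=2.3182, next y-line at t=0.7247; Δt_x=3.8637, Δt_y=1.0353
    y: enter (4,0) at t=0.7247 ← occupied
  → r_3 = 0.7247
beam 4: φ=270°, α=15°
  dir = (cos 15°, sin 15°) = (0.9659, 0.2588); from cell (4,1)
  next x-line at t=0.6212, next y-line at t=1.1591; Δt_x=1.0353, Δt_y=3.8637
    x: enter (5,1) at t=0.6212 ← occupied
  → r_4 = 0.6212

ranges = [3.4164, 2.7046, 0.7247, 0.6212]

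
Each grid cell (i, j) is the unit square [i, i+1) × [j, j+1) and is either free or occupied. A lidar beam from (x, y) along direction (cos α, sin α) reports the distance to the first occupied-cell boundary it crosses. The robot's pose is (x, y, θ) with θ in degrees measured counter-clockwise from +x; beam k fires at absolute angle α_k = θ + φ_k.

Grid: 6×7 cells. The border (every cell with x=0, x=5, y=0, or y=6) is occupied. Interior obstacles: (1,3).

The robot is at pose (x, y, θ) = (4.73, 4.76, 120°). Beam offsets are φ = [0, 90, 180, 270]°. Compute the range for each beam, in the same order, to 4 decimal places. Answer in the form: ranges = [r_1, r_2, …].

ranges = [1.4318, 3.1523, 0.5400, 0.3118]

beam 1: φ=0°, α=120°
  dir = (cos 120°, sin 120°) = (-0.5000, 0.8660); from cell (4,4)
  next x-line at t=1.4600, next y-line at t=0.2771; Δt_x=2.0000, Δt_y=1.1547
    y: enter (4,5) at t=0.2771
    y: enter (4,6) at t=1.4318 ← occupied
  → r_1 = 1.4318
beam 2: φ=90°, α=210°
  dir = (cos 210°, sin 210°) = (-0.8660, -0.5000); from cell (4,4)
  next x-line at t=0.8429, next y-line at t=1.5200; Δt_x=1.1547, Δt_y=2.0000
    x: enter (3,4) at t=0.8429
    y: enter (3,3) at t=1.5200
    x: enter (2,3) at t=1.9976
    x: enter (1,3) at t=3.1523 ← occupied
  → r_2 = 3.1523
beam 3: φ=180°, α=300°
  dir = (cos 300°, sin 300°) = (0.5000, -0.8660); from cell (4,4)
  next x-line at t=0.5400, next y-line at t=0.8776; Δt_x=2.0000, Δt_y=1.1547
    x: enter (5,4) at t=0.5400 ← occupied
  → r_3 = 0.5400
beam 4: φ=270°, α=30°
  dir = (cos 30°, sin 30°) = (0.8660, 0.5000); from cell (4,4)
  next x-line at t=0.3118, next y-line at t=0.4800; Δt_x=1.1547, Δt_y=2.0000
    x: enter (5,4) at t=0.3118 ← occupied
  → r_4 = 0.3118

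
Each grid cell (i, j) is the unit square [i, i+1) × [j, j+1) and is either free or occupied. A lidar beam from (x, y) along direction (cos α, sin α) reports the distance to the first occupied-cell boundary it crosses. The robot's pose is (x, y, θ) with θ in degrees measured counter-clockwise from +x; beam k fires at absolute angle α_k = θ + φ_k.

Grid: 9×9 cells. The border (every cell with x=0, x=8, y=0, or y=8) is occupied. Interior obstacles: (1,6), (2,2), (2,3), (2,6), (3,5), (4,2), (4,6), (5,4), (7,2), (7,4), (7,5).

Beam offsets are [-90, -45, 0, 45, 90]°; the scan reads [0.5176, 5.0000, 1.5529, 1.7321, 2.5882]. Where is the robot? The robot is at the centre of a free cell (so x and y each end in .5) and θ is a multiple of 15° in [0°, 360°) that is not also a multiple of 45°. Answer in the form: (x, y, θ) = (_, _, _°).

Enumerate (i+0.5, j+0.5, θ) over the 38 free cells and 16 admissible headings. For each, cast all 5 beams and compare to the given ranges.
  (2.5, 7.5, 195°): beam 2 = 1.0000 ≠ 5.0000 ✗
  (3.5, 3.5, 165°): beam 1 = 1.5529 ≠ 0.5176 ✗
  (6.5, 3.5, 60°): beam 1 = 1.0000 ≠ 0.5176 ✗
  (4.5, 3.5, 15°): beam 2 = 2.8868 ≠ 5.0000 ✗
  (6.5, 3.5, 120°): beam 1 = 1.0000 ≠ 0.5176 ✗
  …
  (5.5, 6.5, 285°): r_1=0.5176, r_2=5.0000, r_3=1.5529, r_4=1.7321, r_5=2.5882 — all match ✓
No second candidate reproduces the full scan.

(x, y, θ) = (5.5, 6.5, 285°)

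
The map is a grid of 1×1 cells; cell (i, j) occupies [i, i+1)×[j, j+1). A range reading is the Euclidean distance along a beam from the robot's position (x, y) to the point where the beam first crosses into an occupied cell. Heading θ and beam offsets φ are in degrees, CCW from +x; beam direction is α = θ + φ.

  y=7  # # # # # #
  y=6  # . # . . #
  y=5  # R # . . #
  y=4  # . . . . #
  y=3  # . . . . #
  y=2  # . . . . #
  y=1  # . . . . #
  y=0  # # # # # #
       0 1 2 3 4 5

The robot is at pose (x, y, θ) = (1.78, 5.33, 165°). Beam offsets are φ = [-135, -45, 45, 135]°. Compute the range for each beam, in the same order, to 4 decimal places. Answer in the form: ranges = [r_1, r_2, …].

ranges = [0.2540, 1.5600, 0.9007, 4.9999]

beam 1: φ=-135°, α=30°
  dir = (cos 30°, sin 30°) = (0.8660, 0.5000); from cell (1,5)
  next x-line at t=0.2540, next y-line at t=1.3400; Δt_x=1.1547, Δt_y=2.0000
    x: enter (2,5) at t=0.2540 ← occupied
  → r_1 = 0.2540
beam 2: φ=-45°, α=120°
  dir = (cos 120°, sin 120°) = (-0.5000, 0.8660); from cell (1,5)
  next x-line at t=1.5600, next y-line at t=0.7736; Δt_x=2.0000, Δt_y=1.1547
    y: enter (1,6) at t=0.7736
    x: enter (0,6) at t=1.5600 ← occupied
  → r_2 = 1.5600
beam 3: φ=45°, α=210°
  dir = (cos 210°, sin 210°) = (-0.8660, -0.5000); from cell (1,5)
  next x-line at t=0.9007, next y-line at t=0.6600; Δt_x=1.1547, Δt_y=2.0000
    y: enter (1,4) at t=0.6600
    x: enter (0,4) at t=0.9007 ← occupied
  → r_3 = 0.9007
beam 4: φ=135°, α=300°
  dir = (cos 300°, sin 300°) = (0.5000, -0.8660); from cell (1,5)
  next x-line at t=0.4400, next y-line at t=0.3811; Δt_x=2.0000, Δt_y=1.1547
    y: enter (1,4) at t=0.3811
    x: enter (2,4) at t=0.4400
    y: enter (2,3) at t=1.5358
    x: enter (3,3) at t=2.4400
    y: enter (3,2) at t=2.6905
    y: enter (3,1) at t=3.8452
    x: enter (4,1) at t=4.4400
    y: enter (4,0) at t=4.9999 ← occupied
  → r_4 = 4.9999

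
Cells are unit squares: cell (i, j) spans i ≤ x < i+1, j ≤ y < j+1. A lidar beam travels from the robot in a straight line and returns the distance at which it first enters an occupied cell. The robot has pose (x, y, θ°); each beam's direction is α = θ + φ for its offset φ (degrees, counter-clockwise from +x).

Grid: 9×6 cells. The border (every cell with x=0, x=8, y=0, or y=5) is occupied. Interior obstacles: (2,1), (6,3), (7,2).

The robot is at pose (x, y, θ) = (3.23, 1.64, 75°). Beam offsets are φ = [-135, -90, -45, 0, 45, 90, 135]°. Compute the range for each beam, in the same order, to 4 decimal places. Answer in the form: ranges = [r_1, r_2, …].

beam 1: φ=-135°, α=300°
  cosα=0.5000 sinα=-0.8660 | (3,1) | tMaxX 1.5400 tMaxY 0.7390 | tΔX 2.0000 tΔY 1.1547
    t=0.7390 [y] (3,0) — stop
  → r_1 = 0.7390
beam 2: φ=-90°, α=345°
  cosα=0.9659 sinα=-0.2588 | (3,1) | tMaxX 0.7972 tMaxY 2.4728 | tΔX 1.0353 tΔY 3.8637
    t=0.7972 [x] (4,1)
    t=1.8324 [x] (5,1)
    t=2.4728 [y] (5,0) — stop
  → r_2 = 2.4728
beam 3: φ=-45°, α=30°
  cosα=0.8660 sinα=0.5000 | (3,1) | tMaxX 0.8891 tMaxY 0.7200 | tΔX 1.1547 tΔY 2.0000
    t=0.7200 [y] (3,2)
    t=0.8891 [x] (4,2)
    t=2.0438 [x] (5,2)
    t=2.7200 [y] (5,3)
    t=3.1985 [x] (6,3) — stop
  → r_3 = 3.1985
beam 4: φ=0°, α=75°
  cosα=0.2588 sinα=0.9659 | (3,1) | tMaxX 2.9751 tMaxY 0.3727 | tΔX 3.8637 tΔY 1.0353
    t=0.3727 [y] (3,2)
    t=1.4080 [y] (3,3)
    t=2.4433 [y] (3,4)
    t=2.9751 [x] (4,4)
    t=3.4785 [y] (4,5) — stop
  → r_4 = 3.4785
beam 5: φ=45°, α=120°
  cosα=-0.5000 sinα=0.8660 | (3,1) | tMaxX 0.4600 tMaxY 0.4157 | tΔX 2.0000 tΔY 1.1547
    t=0.4157 [y] (3,2)
    t=0.4600 [x] (2,2)
    t=1.5704 [y] (2,3)
    t=2.4600 [x] (1,3)
    t=2.7251 [y] (1,4)
    t=3.8798 [y] (1,5) — stop
  → r_5 = 3.8798
beam 6: φ=90°, α=165°
  cosα=-0.9659 sinα=0.2588 | (3,1) | tMaxX 0.2381 tMaxY 1.3909 | tΔX 1.0353 tΔY 3.8637
    t=0.2381 [x] (2,1) — stop
  → r_6 = 0.2381
beam 7: φ=135°, α=210°
  cosα=-0.8660 sinα=-0.5000 | (3,1) | tMaxX 0.2656 tMaxY 1.2800 | tΔX 1.1547 tΔY 2.0000
    t=0.2656 [x] (2,1) — stop
  → r_7 = 0.2656

ranges = [0.7390, 2.4728, 3.1985, 3.4785, 3.8798, 0.2381, 0.2656]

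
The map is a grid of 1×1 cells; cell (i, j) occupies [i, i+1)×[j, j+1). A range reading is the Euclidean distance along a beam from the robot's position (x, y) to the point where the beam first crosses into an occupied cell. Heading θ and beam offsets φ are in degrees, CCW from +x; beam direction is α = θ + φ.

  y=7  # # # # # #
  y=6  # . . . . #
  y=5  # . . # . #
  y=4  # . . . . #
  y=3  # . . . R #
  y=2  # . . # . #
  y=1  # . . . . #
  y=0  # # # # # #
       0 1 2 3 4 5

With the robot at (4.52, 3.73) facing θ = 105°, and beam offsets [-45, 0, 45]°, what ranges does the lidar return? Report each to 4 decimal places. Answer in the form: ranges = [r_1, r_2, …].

beam 1: φ=-45°, α=60°
  dir = (cos 60°, sin 60°) = (0.5000, 0.8660); from cell (4,3)
  next x-line at t=0.9600, next y-line at t=0.3118; Δt_x=2.0000, Δt_y=1.1547
    y: enter (4,4) at t=0.3118
    x: enter (5,4) at t=0.9600 ← occupied
  → r_1 = 0.9600
beam 2: φ=0°, α=105°
  dir = (cos 105°, sin 105°) = (-0.2588, 0.9659); from cell (4,3)
  next x-line at t=2.0091, next y-line at t=0.2795; Δt_x=3.8637, Δt_y=1.0353
    y: enter (4,4) at t=0.2795
    y: enter (4,5) at t=1.3148
    x: enter (3,5) at t=2.0091 ← occupied
  → r_2 = 2.0091
beam 3: φ=45°, α=150°
  dir = (cos 150°, sin 150°) = (-0.8660, 0.5000); from cell (4,3)
  next x-line at t=0.6004, next y-line at t=0.5400; Δt_x=1.1547, Δt_y=2.0000
    y: enter (4,4) at t=0.5400
    x: enter (3,4) at t=0.6004
    x: enter (2,4) at t=1.7551
    y: enter (2,5) at t=2.5400
    x: enter (1,5) at t=2.9098
    x: enter (0,5) at t=4.0645 ← occupied
  → r_3 = 4.0645

ranges = [0.9600, 2.0091, 4.0645]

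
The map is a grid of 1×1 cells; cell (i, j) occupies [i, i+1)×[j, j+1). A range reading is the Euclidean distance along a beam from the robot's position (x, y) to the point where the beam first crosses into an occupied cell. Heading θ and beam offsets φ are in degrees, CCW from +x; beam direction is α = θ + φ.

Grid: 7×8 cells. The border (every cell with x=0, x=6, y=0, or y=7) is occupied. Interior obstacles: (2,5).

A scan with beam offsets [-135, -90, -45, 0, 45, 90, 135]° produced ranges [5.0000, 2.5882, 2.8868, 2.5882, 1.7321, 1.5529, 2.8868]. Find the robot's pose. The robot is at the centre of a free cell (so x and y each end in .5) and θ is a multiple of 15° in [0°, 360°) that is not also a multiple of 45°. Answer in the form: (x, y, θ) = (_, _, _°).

Candidates: 29 free-cell centres × 16 headings = 464 poses. Raycast each; keep the one whose scan matches to 4 dp.
  (3.5, 5.5, 300°): beam 1 = 0.5176 ≠ 5.0000 ✗
  (2.5, 3.5, 255°): beam 1 = 3.0000 ≠ 5.0000 ✗
  (4.5, 6.5, 75°): beam 1 = 3.0000 ≠ 5.0000 ✗
  (1.5, 5.5, 345°): beam 1 = 0.5774 ≠ 5.0000 ✗
  (4.5, 6.5, 240°): beam 1 = 0.5176 ≠ 5.0000 ✗
  …
  (3.5, 2.5, 195°): r_1=5.0000, r_2=2.5882, r_3=2.8868, r_4=2.5882, r_5=1.7321, r_6=1.5529, r_7=2.8868 — all match ✓
Unique over the lattice → pose = (3.5, 2.5, 195°).

(x, y, θ) = (3.5, 2.5, 195°)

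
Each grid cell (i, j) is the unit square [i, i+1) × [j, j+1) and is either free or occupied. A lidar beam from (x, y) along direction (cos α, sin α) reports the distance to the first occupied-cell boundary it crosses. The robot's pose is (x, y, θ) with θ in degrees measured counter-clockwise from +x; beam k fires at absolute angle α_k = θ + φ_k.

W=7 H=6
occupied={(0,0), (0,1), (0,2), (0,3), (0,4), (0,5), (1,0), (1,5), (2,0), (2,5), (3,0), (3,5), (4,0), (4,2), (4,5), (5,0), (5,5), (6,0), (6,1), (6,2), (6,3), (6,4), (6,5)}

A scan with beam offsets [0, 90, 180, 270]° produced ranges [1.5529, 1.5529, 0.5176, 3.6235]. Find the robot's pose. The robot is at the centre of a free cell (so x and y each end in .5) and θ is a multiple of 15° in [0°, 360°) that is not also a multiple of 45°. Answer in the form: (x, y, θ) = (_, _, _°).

The pose lattice has 19·16 = 304 candidates. Test each by forward raycasting.
  (4.5, 4.5, 15°): beam 2 = 0.5176 ≠ 1.5529 ✗
  (3.5, 3.5, 165°): beam 1 = 2.5882 ≠ 1.5529 ✗
  (1.5, 4.5, 255°): beam 1 = 1.9319 ≠ 1.5529 ✗
  (1.5, 2.5, 330°): beam 1 = 3.0000 ≠ 1.5529 ✗
  …
  (4.5, 4.5, 285°): r_1=1.5529, r_2=1.5529, r_3=0.5176, r_4=3.6235 — all match ✓
Only this pose fits every beam.

(x, y, θ) = (4.5, 4.5, 285°)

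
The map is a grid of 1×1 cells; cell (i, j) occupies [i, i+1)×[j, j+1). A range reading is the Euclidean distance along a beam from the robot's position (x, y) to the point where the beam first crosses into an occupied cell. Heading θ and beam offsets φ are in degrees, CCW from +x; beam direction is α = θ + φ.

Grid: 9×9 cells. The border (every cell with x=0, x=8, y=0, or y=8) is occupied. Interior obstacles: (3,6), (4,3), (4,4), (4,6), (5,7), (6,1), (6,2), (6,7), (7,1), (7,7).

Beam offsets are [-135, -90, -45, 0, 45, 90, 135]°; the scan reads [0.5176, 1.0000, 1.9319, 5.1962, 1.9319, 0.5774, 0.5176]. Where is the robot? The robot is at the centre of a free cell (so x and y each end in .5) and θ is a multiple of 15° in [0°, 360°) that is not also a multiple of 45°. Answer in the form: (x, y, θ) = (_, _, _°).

Enumerate (i+0.5, j+0.5, θ) over the 39 free cells and 16 admissible headings. For each, cast all 7 beams and compare to the given ranges.
  (2.5, 5.5, 60°): beam 1 = 4.6587 ≠ 0.5176 ✗
  (4.5, 1.5, 285°): beam 1 = 4.0415 ≠ 0.5176 ✗
  (1.5, 3.5, 345°): beam 1 = 0.5774 ≠ 0.5176 ✗
  …
  (5.5, 1.5, 150°): r_1=0.5176, r_2=1.0000, r_3=1.9319, r_4=5.1962, r_5=1.9319, r_6=0.5774, r_7=0.5176 — all match ✓
Unique over the lattice → pose = (5.5, 1.5, 150°).

(x, y, θ) = (5.5, 1.5, 150°)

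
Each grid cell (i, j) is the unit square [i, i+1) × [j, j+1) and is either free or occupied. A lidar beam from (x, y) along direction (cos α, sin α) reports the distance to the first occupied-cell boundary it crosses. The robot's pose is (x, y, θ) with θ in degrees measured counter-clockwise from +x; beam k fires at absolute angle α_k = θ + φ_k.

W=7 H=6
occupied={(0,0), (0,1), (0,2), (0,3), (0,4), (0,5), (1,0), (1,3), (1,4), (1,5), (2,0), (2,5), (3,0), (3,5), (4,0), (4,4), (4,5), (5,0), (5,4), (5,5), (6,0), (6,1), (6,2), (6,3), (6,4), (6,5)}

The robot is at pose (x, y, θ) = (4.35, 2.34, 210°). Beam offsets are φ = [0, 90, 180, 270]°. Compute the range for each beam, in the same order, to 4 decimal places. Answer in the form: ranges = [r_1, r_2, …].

beam 1: φ=0°, α=210°
  direction (-0.8660, -0.5000); cell (4,2); t to first gridline: x 0.4041, y 0.6800 (then +1.1547 / +2.0000)
    (3,2) via x @ 0.4041
    (3,1) via y @ 0.6800
    (2,1) via x @ 1.5588
    (2,0) via y @ 2.6800  # hit
  → r_1 = 2.6800
beam 2: φ=90°, α=300°
  direction (0.5000, -0.8660); cell (4,2); t to first gridline: x 1.3000, y 0.3926 (then +2.0000 / +1.1547)
    (4,1) via y @ 0.3926
    (5,1) via x @ 1.3000
    (5,0) via y @ 1.5473  # hit
  → r_2 = 1.5473
beam 3: φ=180°, α=30°
  direction (0.8660, 0.5000); cell (4,2); t to first gridline: x 0.7506, y 1.3200 (then +1.1547 / +2.0000)
    (5,2) via x @ 0.7506
    (5,3) via y @ 1.3200
    (6,3) via x @ 1.9053  # hit
  → r_3 = 1.9053
beam 4: φ=270°, α=120°
  direction (-0.5000, 0.8660); cell (4,2); t to first gridline: x 0.7000, y 0.7621 (then +2.0000 / +1.1547)
    (3,2) via x @ 0.7000
    (3,3) via y @ 0.7621
    (3,4) via y @ 1.9168
    (2,4) via x @ 2.7000
    (2,5) via y @ 3.0715  # hit
  → r_4 = 3.0715

ranges = [2.6800, 1.5473, 1.9053, 3.0715]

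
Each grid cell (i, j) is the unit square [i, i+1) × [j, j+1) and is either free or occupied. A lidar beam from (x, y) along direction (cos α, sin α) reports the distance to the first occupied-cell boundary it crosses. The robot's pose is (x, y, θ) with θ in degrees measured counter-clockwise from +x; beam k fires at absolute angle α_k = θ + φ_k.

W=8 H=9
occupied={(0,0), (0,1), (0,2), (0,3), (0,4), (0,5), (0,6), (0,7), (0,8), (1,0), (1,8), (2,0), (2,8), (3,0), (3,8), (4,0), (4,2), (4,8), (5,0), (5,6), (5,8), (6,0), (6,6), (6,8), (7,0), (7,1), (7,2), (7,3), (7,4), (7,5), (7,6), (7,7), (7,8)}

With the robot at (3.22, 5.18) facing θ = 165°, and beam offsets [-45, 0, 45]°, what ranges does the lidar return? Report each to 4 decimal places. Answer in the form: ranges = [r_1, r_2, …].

beam 1: φ=-45°, α=120°
  dir = (cos 120°, sin 120°) = (-0.5000, 0.8660); from cell (3,5)
  next x-line at t=0.4400, next y-line at t=0.9469; Δt_x=2.0000, Δt_y=1.1547
    x: enter (2,5) at t=0.4400
    y: enter (2,6) at t=0.9469
    y: enter (2,7) at t=2.1016
    x: enter (1,7) at t=2.4400
    y: enter (1,8) at t=3.2563 ← occupied
  → r_1 = 3.2563
beam 2: φ=0°, α=165°
  dir = (cos 165°, sin 165°) = (-0.9659, 0.2588); from cell (3,5)
  next x-line at t=0.2278, next y-line at t=3.1682; Δt_x=1.0353, Δt_y=3.8637
    x: enter (2,5) at t=0.2278
    x: enter (1,5) at t=1.2630
    x: enter (0,5) at t=2.2983 ← occupied
  → r_2 = 2.2983
beam 3: φ=45°, α=210°
  dir = (cos 210°, sin 210°) = (-0.8660, -0.5000); from cell (3,5)
  next x-line at t=0.2540, next y-line at t=0.3600; Δt_x=1.1547, Δt_y=2.0000
    x: enter (2,5) at t=0.2540
    y: enter (2,4) at t=0.3600
    x: enter (1,4) at t=1.4087
    y: enter (1,3) at t=2.3600
    x: enter (0,3) at t=2.5634 ← occupied
  → r_3 = 2.5634

ranges = [3.2563, 2.2983, 2.5634]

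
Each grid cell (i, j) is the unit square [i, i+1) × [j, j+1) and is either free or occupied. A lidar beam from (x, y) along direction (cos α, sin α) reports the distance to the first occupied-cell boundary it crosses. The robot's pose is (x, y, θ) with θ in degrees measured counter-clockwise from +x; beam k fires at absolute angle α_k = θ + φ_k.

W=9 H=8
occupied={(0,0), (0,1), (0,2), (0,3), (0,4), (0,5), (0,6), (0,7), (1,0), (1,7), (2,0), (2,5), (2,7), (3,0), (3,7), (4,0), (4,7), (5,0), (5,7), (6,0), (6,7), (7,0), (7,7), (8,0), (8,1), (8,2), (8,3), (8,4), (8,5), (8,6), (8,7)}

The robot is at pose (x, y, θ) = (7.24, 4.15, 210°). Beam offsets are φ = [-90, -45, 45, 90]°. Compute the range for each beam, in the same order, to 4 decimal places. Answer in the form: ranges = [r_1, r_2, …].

beam 1: φ=-90°, α=120°
  d=(-0.5000,0.8660)  start (7,4)  tX=0.4800 tY=0.9815  stride 1/|dx|=2.0000 1/|dy|=1.1547
    cross x-line → (6,4), t=0.4800
    cross y-line → (6,5), t=0.9815
    cross y-line → (6,6), t=2.1362
    cross x-line → (5,6), t=2.4800
    cross y-line → (5,7), t=3.2909 (wall)
  → r_1 = 3.2909
beam 2: φ=-45°, α=165°
  d=(-0.9659,0.2588)  start (7,4)  tX=0.2485 tY=3.2841  stride 1/|dx|=1.0353 1/|dy|=3.8637
    cross x-line → (6,4), t=0.2485
    cross x-line → (5,4), t=1.2837
    cross x-line → (4,4), t=2.3190
    cross y-line → (4,5), t=3.2841
    cross x-line → (3,5), t=3.3543
    cross x-line → (2,5), t=4.3896 (wall)
  → r_2 = 4.3896
beam 3: φ=45°, α=255°
  d=(-0.2588,-0.9659)  start (7,4)  tX=0.9273 tY=0.1553  stride 1/|dx|=3.8637 1/|dy|=1.0353
    cross y-line → (7,3), t=0.1553
    cross x-line → (6,3), t=0.9273
    cross y-line → (6,2), t=1.1906
    cross y-line → (6,1), t=2.2258
    cross y-line → (6,0), t=3.2611 (wall)
  → r_3 = 3.2611
beam 4: φ=90°, α=300°
  d=(0.5000,-0.8660)  start (7,4)  tX=1.5200 tY=0.1732  stride 1/|dx|=2.0000 1/|dy|=1.1547
    cross y-line → (7,3), t=0.1732
    cross y-line → (7,2), t=1.3279
    cross x-line → (8,2), t=1.5200 (wall)
  → r_4 = 1.5200

ranges = [3.2909, 4.3896, 3.2611, 1.5200]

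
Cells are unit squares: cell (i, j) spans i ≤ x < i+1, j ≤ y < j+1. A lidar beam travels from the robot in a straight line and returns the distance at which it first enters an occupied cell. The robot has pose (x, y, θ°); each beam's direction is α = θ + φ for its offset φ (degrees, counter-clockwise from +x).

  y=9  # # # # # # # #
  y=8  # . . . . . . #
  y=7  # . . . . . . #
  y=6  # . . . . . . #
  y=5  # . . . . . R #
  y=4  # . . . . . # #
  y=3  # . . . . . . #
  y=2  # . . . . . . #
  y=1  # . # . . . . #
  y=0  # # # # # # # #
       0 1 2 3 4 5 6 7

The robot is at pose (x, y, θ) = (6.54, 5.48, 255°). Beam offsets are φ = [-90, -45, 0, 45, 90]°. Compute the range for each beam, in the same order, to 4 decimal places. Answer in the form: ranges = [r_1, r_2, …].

beam 1: φ=-90°, α=165°
  dir = (cos 165°, sin 165°) = (-0.9659, 0.2588); from cell (6,5)
  next x-line at t=0.5590, next y-line at t=2.0091; Δt_x=1.0353, Δt_y=3.8637
    x: enter (5,5) at t=0.5590
    x: enter (4,5) at t=1.5943
    y: enter (4,6) at t=2.0091
    x: enter (3,6) at t=2.6296
    x: enter (2,6) at t=3.6649
    x: enter (1,6) at t=4.7002
    x: enter (0,6) at t=5.7354 ← occupied
  → r_1 = 5.7354
beam 2: φ=-45°, α=210°
  dir = (cos 210°, sin 210°) = (-0.8660, -0.5000); from cell (6,5)
  next x-line at t=0.6235, next y-line at t=0.9600; Δt_x=1.1547, Δt_y=2.0000
    x: enter (5,5) at t=0.6235
    y: enter (5,4) at t=0.9600
    x: enter (4,4) at t=1.7782
    x: enter (3,4) at t=2.9329
    y: enter (3,3) at t=2.9600
    x: enter (2,3) at t=4.0876
    y: enter (2,2) at t=4.9600
    x: enter (1,2) at t=5.2423
    x: enter (0,2) at t=6.3970 ← occupied
  → r_2 = 6.3970
beam 3: φ=0°, α=255°
  dir = (cos 255°, sin 255°) = (-0.2588, -0.9659); from cell (6,5)
  next x-line at t=2.0864, next y-line at t=0.4969; Δt_x=3.8637, Δt_y=1.0353
    y: enter (6,4) at t=0.4969 ← occupied
  → r_3 = 0.4969
beam 4: φ=45°, α=300°
  dir = (cos 300°, sin 300°) = (0.5000, -0.8660); from cell (6,5)
  next x-line at t=0.9200, next y-line at t=0.5543; Δt_x=2.0000, Δt_y=1.1547
    y: enter (6,4) at t=0.5543 ← occupied
  → r_4 = 0.5543
beam 5: φ=90°, α=345°
  dir = (cos 345°, sin 345°) = (0.9659, -0.2588); from cell (6,5)
  next x-line at t=0.4762, next y-line at t=1.8546; Δt_x=1.0353, Δt_y=3.8637
    x: enter (7,5) at t=0.4762 ← occupied
  → r_5 = 0.4762

ranges = [5.7354, 6.3970, 0.4969, 0.5543, 0.4762]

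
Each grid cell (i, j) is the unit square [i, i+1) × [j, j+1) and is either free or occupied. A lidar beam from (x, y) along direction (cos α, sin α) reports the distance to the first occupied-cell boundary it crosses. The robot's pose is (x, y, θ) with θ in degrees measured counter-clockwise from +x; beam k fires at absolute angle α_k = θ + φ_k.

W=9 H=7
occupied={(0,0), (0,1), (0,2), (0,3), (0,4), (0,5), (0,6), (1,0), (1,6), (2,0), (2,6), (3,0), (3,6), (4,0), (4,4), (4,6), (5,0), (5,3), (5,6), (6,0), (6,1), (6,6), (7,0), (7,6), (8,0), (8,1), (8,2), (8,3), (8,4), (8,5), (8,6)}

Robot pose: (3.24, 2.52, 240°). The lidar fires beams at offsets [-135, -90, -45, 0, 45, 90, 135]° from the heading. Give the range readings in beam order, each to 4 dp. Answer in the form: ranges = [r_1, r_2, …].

beam 1: φ=-135°, α=105°
  dir = (cos 105°, sin 105°) = (-0.2588, 0.9659); from cell (3,2)
  next x-line at t=0.9273, next y-line at t=0.4969; Δt_x=3.8637, Δt_y=1.0353
    y: enter (3,3) at t=0.4969
    x: enter (2,3) at t=0.9273
    y: enter (2,4) at t=1.5322
    y: enter (2,5) at t=2.5675
    y: enter (2,6) at t=3.6028 ← occupied
  → r_1 = 3.6028
beam 2: φ=-90°, α=150°
  dir = (cos 150°, sin 150°) = (-0.8660, 0.5000); from cell (3,2)
  next x-line at t=0.2771, next y-line at t=0.9600; Δt_x=1.1547, Δt_y=2.0000
    x: enter (2,2) at t=0.2771
    y: enter (2,3) at t=0.9600
    x: enter (1,3) at t=1.4318
    x: enter (0,3) at t=2.5865 ← occupied
  → r_2 = 2.5865
beam 3: φ=-45°, α=195°
  dir = (cos 195°, sin 195°) = (-0.9659, -0.2588); from cell (3,2)
  next x-line at t=0.2485, next y-line at t=2.0091; Δt_x=1.0353, Δt_y=3.8637
    x: enter (2,2) at t=0.2485
    x: enter (1,2) at t=1.2837
    y: enter (1,1) at t=2.0091
    x: enter (0,1) at t=2.3190 ← occupied
  → r_3 = 2.3190
beam 4: φ=0°, α=240°
  dir = (cos 240°, sin 240°) = (-0.5000, -0.8660); from cell (3,2)
  next x-line at t=0.4800, next y-line at t=0.6004; Δt_x=2.0000, Δt_y=1.1547
    x: enter (2,2) at t=0.4800
    y: enter (2,1) at t=0.6004
    y: enter (2,0) at t=1.7551 ← occupied
  → r_4 = 1.7551
beam 5: φ=45°, α=285°
  dir = (cos 285°, sin 285°) = (0.2588, -0.9659); from cell (3,2)
  next x-line at t=2.9364, next y-line at t=0.5383; Δt_x=3.8637, Δt_y=1.0353
    y: enter (3,1) at t=0.5383
    y: enter (3,0) at t=1.5736 ← occupied
  → r_5 = 1.5736
beam 6: φ=90°, α=330°
  dir = (cos 330°, sin 330°) = (0.8660, -0.5000); from cell (3,2)
  next x-line at t=0.8776, next y-line at t=1.0400; Δt_x=1.1547, Δt_y=2.0000
    x: enter (4,2) at t=0.8776
    y: enter (4,1) at t=1.0400
    x: enter (5,1) at t=2.0323
    y: enter (5,0) at t=3.0400 ← occupied
  → r_6 = 3.0400
beam 7: φ=135°, α=15°
  dir = (cos 15°, sin 15°) = (0.9659, 0.2588); from cell (3,2)
  next x-line at t=0.7868, next y-line at t=1.8546; Δt_x=1.0353, Δt_y=3.8637
    x: enter (4,2) at t=0.7868
    x: enter (5,2) at t=1.8221
    y: enter (5,3) at t=1.8546 ← occupied
  → r_7 = 1.8546

ranges = [3.6028, 2.5865, 2.3190, 1.7551, 1.5736, 3.0400, 1.8546]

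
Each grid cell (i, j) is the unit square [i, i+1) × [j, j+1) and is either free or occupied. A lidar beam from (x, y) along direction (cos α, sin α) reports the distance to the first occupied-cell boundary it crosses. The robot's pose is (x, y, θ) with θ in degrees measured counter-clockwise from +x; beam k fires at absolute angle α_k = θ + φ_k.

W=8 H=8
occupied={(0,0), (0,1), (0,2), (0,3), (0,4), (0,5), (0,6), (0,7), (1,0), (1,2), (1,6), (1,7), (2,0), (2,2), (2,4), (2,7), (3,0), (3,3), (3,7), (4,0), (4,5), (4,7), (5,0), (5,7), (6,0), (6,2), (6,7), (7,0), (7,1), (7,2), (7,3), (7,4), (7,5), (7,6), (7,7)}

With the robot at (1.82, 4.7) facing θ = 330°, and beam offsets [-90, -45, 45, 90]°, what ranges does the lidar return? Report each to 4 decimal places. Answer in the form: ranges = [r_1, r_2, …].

beam 1: φ=-90°, α=240°
  cosα=-0.5000 sinα=-0.8660 | (1,4) | tMaxX 1.6400 tMaxY 0.8083 | tΔX 2.0000 tΔY 1.1547
    t=0.8083 [y] (1,3)
    t=1.6400 [x] (0,3) — stop
  → r_1 = 1.6400
beam 2: φ=-45°, α=285°
  cosα=0.2588 sinα=-0.9659 | (1,4) | tMaxX 0.6955 tMaxY 0.7247 | tΔX 3.8637 tΔY 1.0353
    t=0.6955 [x] (2,4) — stop
  → r_2 = 0.6955
beam 3: φ=45°, α=15°
  cosα=0.9659 sinα=0.2588 | (1,4) | tMaxX 0.1863 tMaxY 1.1591 | tΔX 1.0353 tΔY 3.8637
    t=0.1863 [x] (2,4) — stop
  → r_3 = 0.1863
beam 4: φ=90°, α=60°
  cosα=0.5000 sinα=0.8660 | (1,4) | tMaxX 0.3600 tMaxY 0.3464 | tΔX 2.0000 tΔY 1.1547
    t=0.3464 [y] (1,5)
    t=0.3600 [x] (2,5)
    t=1.5011 [y] (2,6)
    t=2.3600 [x] (3,6)
    t=2.6558 [y] (3,7) — stop
  → r_4 = 2.6558

ranges = [1.6400, 0.6955, 0.1863, 2.6558]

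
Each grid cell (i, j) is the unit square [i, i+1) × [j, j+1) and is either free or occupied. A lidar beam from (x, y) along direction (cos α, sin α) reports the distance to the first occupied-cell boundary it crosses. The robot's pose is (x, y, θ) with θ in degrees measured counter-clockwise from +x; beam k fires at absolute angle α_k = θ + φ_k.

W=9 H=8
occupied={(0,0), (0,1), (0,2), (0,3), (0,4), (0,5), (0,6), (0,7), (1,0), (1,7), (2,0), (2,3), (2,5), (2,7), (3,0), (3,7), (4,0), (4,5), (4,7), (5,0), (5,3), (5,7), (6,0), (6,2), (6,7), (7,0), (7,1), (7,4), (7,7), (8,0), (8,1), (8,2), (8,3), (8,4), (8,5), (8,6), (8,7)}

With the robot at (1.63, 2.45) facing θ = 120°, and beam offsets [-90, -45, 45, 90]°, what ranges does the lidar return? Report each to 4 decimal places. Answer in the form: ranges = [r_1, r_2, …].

beam 1: φ=-90°, α=30°
  dir = (cos 30°, sin 30°) = (0.8660, 0.5000); from cell (1,2)
  next x-line at t=0.4272, next y-line at t=1.1000; Δt_x=1.1547, Δt_y=2.0000
    x: enter (2,2) at t=0.4272
    y: enter (2,3) at t=1.1000 ← occupied
  → r_1 = 1.1000
beam 2: φ=-45°, α=75°
  dir = (cos 75°, sin 75°) = (0.2588, 0.9659); from cell (1,2)
  next x-line at t=1.4296, next y-line at t=0.5694; Δt_x=3.8637, Δt_y=1.0353
    y: enter (1,3) at t=0.5694
    x: enter (2,3) at t=1.4296 ← occupied
  → r_2 = 1.4296
beam 3: φ=45°, α=165°
  dir = (cos 165°, sin 165°) = (-0.9659, 0.2588); from cell (1,2)
  next x-line at t=0.6522, next y-line at t=2.1250; Δt_x=1.0353, Δt_y=3.8637
    x: enter (0,2) at t=0.6522 ← occupied
  → r_3 = 0.6522
beam 4: φ=90°, α=210°
  dir = (cos 210°, sin 210°) = (-0.8660, -0.5000); from cell (1,2)
  next x-line at t=0.7275, next y-line at t=0.9000; Δt_x=1.1547, Δt_y=2.0000
    x: enter (0,2) at t=0.7275 ← occupied
  → r_4 = 0.7275

ranges = [1.1000, 1.4296, 0.6522, 0.7275]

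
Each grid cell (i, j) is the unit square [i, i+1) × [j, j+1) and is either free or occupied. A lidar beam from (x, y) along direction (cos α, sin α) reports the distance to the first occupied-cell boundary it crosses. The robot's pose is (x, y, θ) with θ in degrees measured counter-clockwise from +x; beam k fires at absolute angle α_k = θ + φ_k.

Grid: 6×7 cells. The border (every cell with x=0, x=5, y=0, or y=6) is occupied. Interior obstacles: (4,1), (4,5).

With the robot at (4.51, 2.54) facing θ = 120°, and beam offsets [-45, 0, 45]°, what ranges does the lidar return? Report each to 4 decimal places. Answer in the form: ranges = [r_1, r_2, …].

beam 1: φ=-45°, α=75°
  d=(0.2588,0.9659)  start (4,2)  tX=1.8932 tY=0.4762  stride 1/|dx|=3.8637 1/|dy|=1.0353
    cross y-line → (4,3), t=0.4762
    cross y-line → (4,4), t=1.5115
    cross x-line → (5,4), t=1.8932 (wall)
  → r_1 = 1.8932
beam 2: φ=0°, α=120°
  d=(-0.5000,0.8660)  start (4,2)  tX=1.0200 tY=0.5312  stride 1/|dx|=2.0000 1/|dy|=1.1547
    cross y-line → (4,3), t=0.5312
    cross x-line → (3,3), t=1.0200
    cross y-line → (3,4), t=1.6859
    cross y-line → (3,5), t=2.8406
    cross x-line → (2,5), t=3.0200
    cross y-line → (2,6), t=3.9953 (wall)
  → r_2 = 3.9953
beam 3: φ=45°, α=165°
  d=(-0.9659,0.2588)  start (4,2)  tX=0.5280 tY=1.7773  stride 1/|dx|=1.0353 1/|dy|=3.8637
    cross x-line → (3,2), t=0.5280
    cross x-line → (2,2), t=1.5633
    cross y-line → (2,3), t=1.7773
    cross x-line → (1,3), t=2.5985
    cross x-line → (0,3), t=3.6338 (wall)
  → r_3 = 3.6338

ranges = [1.8932, 3.9953, 3.6338]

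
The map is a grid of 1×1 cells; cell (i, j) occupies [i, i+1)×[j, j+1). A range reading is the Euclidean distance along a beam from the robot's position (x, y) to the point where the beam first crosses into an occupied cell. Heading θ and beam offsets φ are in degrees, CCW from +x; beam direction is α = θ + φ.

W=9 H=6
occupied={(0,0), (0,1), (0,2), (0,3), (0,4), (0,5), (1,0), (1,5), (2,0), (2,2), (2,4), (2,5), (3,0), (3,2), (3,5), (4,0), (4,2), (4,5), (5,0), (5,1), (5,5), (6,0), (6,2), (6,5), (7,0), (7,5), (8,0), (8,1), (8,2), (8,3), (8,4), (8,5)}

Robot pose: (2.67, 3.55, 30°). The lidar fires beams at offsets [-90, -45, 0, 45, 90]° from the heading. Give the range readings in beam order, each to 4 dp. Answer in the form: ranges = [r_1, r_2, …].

beam 1: φ=-90°, α=300°
  direction (0.5000, -0.8660); cell (2,3); t to first gridline: x 0.6600, y 0.6351 (then +2.0000 / +1.1547)
    (2,2) via y @ 0.6351  # hit
  → r_1 = 0.6351
beam 2: φ=-45°, α=345°
  direction (0.9659, -0.2588); cell (2,3); t to first gridline: x 0.3416, y 2.1250 (then +1.0353 / +3.8637)
    (3,3) via x @ 0.3416
    (4,3) via x @ 1.3769
    (4,2) via y @ 2.1250  # hit
  → r_2 = 2.1250
beam 3: φ=0°, α=30°
  direction (0.8660, 0.5000); cell (2,3); t to first gridline: x 0.3811, y 0.9000 (then +1.1547 / +2.0000)
    (3,3) via x @ 0.3811
    (3,4) via y @ 0.9000
    (4,4) via x @ 1.5358
    (5,4) via x @ 2.6905
    (5,5) via y @ 2.9000  # hit
  → r_3 = 2.9000
beam 4: φ=45°, α=75°
  direction (0.2588, 0.9659); cell (2,3); t to first gridline: x 1.2750, y 0.4659 (then +3.8637 / +1.0353)
    (2,4) via y @ 0.4659  # hit
  → r_4 = 0.4659
beam 5: φ=90°, α=120°
  direction (-0.5000, 0.8660); cell (2,3); t to first gridline: x 1.3400, y 0.5196 (then +2.0000 / +1.1547)
    (2,4) via y @ 0.5196  # hit
  → r_5 = 0.5196

ranges = [0.6351, 2.1250, 2.9000, 0.4659, 0.5196]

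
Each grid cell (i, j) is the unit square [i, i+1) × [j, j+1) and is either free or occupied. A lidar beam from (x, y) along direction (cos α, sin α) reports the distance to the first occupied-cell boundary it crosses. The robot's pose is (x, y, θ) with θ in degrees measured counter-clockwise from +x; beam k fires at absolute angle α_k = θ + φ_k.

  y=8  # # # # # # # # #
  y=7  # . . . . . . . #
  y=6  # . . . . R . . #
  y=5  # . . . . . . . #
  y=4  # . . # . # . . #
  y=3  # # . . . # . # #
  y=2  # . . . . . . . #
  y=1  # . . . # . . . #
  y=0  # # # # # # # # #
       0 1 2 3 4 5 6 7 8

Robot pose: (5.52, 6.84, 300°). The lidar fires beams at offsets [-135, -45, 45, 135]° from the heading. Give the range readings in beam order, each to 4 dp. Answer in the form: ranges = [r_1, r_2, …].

ranges = [4.4819, 1.9049, 2.5675, 1.2009]

beam 1: φ=-135°, α=165°
  direction (-0.9659, 0.2588); cell (5,6); t to first gridline: x 0.5383, y 0.6182 (then +1.0353 / +3.8637)
    (4,6) via x @ 0.5383
    (4,7) via y @ 0.6182
    (3,7) via x @ 1.5736
    (2,7) via x @ 2.6089
    (1,7) via x @ 3.6442
    (1,8) via y @ 4.4819  # hit
  → r_1 = 4.4819
beam 2: φ=-45°, α=255°
  direction (-0.2588, -0.9659); cell (5,6); t to first gridline: x 2.0091, y 0.8696 (then +3.8637 / +1.0353)
    (5,5) via y @ 0.8696
    (5,4) via y @ 1.9049  # hit
  → r_2 = 1.9049
beam 3: φ=45°, α=345°
  direction (0.9659, -0.2588); cell (5,6); t to first gridline: x 0.4969, y 3.2455 (then +1.0353 / +3.8637)
    (6,6) via x @ 0.4969
    (7,6) via x @ 1.5322
    (8,6) via x @ 2.5675  # hit
  → r_3 = 2.5675
beam 4: φ=135°, α=75°
  direction (0.2588, 0.9659); cell (5,6); t to first gridline: x 1.8546, y 0.1656 (then +3.8637 / +1.0353)
    (5,7) via y @ 0.1656
    (5,8) via y @ 1.2009  # hit
  → r_4 = 1.2009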